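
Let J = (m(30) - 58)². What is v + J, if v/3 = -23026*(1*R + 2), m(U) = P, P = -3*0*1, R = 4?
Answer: -411104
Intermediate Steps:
P = 0 (P = 0*1 = 0)
m(U) = 0
J = 3364 (J = (0 - 58)² = (-58)² = 3364)
v = -414468 (v = 3*(-23026*(1*4 + 2)) = 3*(-23026*(4 + 2)) = 3*(-23026*6) = 3*(-138156) = -414468)
v + J = -414468 + 3364 = -411104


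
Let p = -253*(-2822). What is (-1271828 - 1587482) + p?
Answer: -2145344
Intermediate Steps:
p = 713966
(-1271828 - 1587482) + p = (-1271828 - 1587482) + 713966 = -2859310 + 713966 = -2145344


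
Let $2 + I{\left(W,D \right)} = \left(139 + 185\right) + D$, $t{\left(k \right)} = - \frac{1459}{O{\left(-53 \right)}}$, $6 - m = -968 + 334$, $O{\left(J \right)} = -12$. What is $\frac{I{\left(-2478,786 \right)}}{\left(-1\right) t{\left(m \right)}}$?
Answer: $- \frac{13296}{1459} \approx -9.1131$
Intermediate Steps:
$m = 640$ ($m = 6 - \left(-968 + 334\right) = 6 - -634 = 6 + 634 = 640$)
$t{\left(k \right)} = \frac{1459}{12}$ ($t{\left(k \right)} = - \frac{1459}{-12} = \left(-1459\right) \left(- \frac{1}{12}\right) = \frac{1459}{12}$)
$I{\left(W,D \right)} = 322 + D$ ($I{\left(W,D \right)} = -2 + \left(\left(139 + 185\right) + D\right) = -2 + \left(324 + D\right) = 322 + D$)
$\frac{I{\left(-2478,786 \right)}}{\left(-1\right) t{\left(m \right)}} = \frac{322 + 786}{\left(-1\right) \frac{1459}{12}} = \frac{1108}{- \frac{1459}{12}} = 1108 \left(- \frac{12}{1459}\right) = - \frac{13296}{1459}$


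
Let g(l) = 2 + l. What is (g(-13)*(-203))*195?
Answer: 435435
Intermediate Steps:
(g(-13)*(-203))*195 = ((2 - 13)*(-203))*195 = -11*(-203)*195 = 2233*195 = 435435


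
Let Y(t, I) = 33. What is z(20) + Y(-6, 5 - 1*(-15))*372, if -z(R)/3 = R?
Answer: 12216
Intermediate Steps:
z(R) = -3*R
z(20) + Y(-6, 5 - 1*(-15))*372 = -3*20 + 33*372 = -60 + 12276 = 12216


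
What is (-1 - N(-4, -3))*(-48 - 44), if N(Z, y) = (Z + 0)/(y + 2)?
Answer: 460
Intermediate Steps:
N(Z, y) = Z/(2 + y)
(-1 - N(-4, -3))*(-48 - 44) = (-1 - (-4)/(2 - 3))*(-48 - 44) = (-1 - (-4)/(-1))*(-92) = (-1 - (-4)*(-1))*(-92) = (-1 - 1*4)*(-92) = (-1 - 4)*(-92) = -5*(-92) = 460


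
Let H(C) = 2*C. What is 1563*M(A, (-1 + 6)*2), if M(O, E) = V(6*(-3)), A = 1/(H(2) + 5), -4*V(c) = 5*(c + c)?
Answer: 70335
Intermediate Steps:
V(c) = -5*c/2 (V(c) = -5*(c + c)/4 = -5*2*c/4 = -5*c/2)
A = ⅑ (A = 1/(2*2 + 5) = 1/(4 + 5) = 1/9 = ⅑ ≈ 0.11111)
M(O, E) = 45 (M(O, E) = -15*(-3) = -5/2*(-18) = 45)
1563*M(A, (-1 + 6)*2) = 1563*45 = 70335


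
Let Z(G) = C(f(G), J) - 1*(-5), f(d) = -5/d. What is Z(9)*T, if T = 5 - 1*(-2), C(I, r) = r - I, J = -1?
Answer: 287/9 ≈ 31.889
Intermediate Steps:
Z(G) = 4 + 5/G (Z(G) = (-1 - (-5)/G) - 1*(-5) = (-1 + 5/G) + 5 = 4 + 5/G)
T = 7 (T = 5 + 2 = 7)
Z(9)*T = (4 + 5/9)*7 = (41/9)*7 = 287/9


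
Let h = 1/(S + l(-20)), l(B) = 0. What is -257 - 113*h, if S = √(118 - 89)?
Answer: -257 - 113*√29/29 ≈ -277.98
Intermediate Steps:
S = √29 ≈ 5.3852
h = √29/29 (h = 1/(√29 + 0) = 1/(√29) = √29/29 ≈ 0.18570)
-257 - 113*h = -257 - 113*√29/29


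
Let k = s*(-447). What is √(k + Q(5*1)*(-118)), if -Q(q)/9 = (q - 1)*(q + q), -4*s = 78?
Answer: 3*√22754/2 ≈ 226.27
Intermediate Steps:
s = -39/2 (s = -¼*78 = -39/2 ≈ -19.500)
Q(q) = -18*q*(-1 + q) (Q(q) = -9*(q - 1)*(q + q) = -9*(-1 + q)*2*q = -18*q*(-1 + q))
k = 17433/2 (k = -39/2*(-447) = 17433/2 ≈ 8716.5)
√(k + Q(5*1)*(-118)) = √(17433/2 + (18*(5*1)*(1 - 5))*(-118)) = √(17433/2 + (18*5*(1 - 1*5))*(-118)) = √(17433/2 + (18*5*(1 - 5))*(-118)) = √(17433/2 + (18*5*(-4))*(-118)) = √(17433/2 - 360*(-118)) = √(17433/2 + 42480) = √(102393/2) = 3*√22754/2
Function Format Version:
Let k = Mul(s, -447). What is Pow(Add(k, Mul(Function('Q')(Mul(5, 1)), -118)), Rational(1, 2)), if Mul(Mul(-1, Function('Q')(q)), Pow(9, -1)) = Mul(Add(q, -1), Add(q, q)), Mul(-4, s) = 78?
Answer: Mul(Rational(3, 2), Pow(22754, Rational(1, 2))) ≈ 226.27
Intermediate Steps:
s = Rational(-39, 2) (s = Mul(Rational(-1, 4), 78) = Rational(-39, 2) ≈ -19.500)
Function('Q')(q) = Mul(-18, q, Add(-1, q)) (Function('Q')(q) = Mul(-9, Mul(Add(q, -1), Add(q, q))) = Mul(-9, Mul(Add(-1, q), Mul(2, q))) = Mul(-9, Mul(2, q, Add(-1, q))) = Mul(-18, q, Add(-1, q)))
k = Rational(17433, 2) (k = Mul(Rational(-39, 2), -447) = Rational(17433, 2) ≈ 8716.5)
Pow(Add(k, Mul(Function('Q')(Mul(5, 1)), -118)), Rational(1, 2)) = Pow(Add(Rational(17433, 2), Mul(Mul(18, Mul(5, 1), Add(1, Mul(-1, Mul(5, 1)))), -118)), Rational(1, 2)) = Pow(Add(Rational(17433, 2), Mul(Mul(18, 5, Add(1, Mul(-1, 5))), -118)), Rational(1, 2)) = Pow(Add(Rational(17433, 2), Mul(Mul(18, 5, Add(1, -5)), -118)), Rational(1, 2)) = Pow(Add(Rational(17433, 2), Mul(Mul(18, 5, -4), -118)), Rational(1, 2)) = Pow(Add(Rational(17433, 2), Mul(-360, -118)), Rational(1, 2)) = Pow(Add(Rational(17433, 2), 42480), Rational(1, 2)) = Pow(Rational(102393, 2), Rational(1, 2)) = Mul(Rational(3, 2), Pow(22754, Rational(1, 2)))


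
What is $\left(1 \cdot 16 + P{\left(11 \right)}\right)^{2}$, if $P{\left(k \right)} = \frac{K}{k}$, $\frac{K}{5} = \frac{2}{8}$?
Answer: $\frac{502681}{1936} \approx 259.65$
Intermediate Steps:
$K = \frac{5}{4}$ ($K = 5 \cdot \frac{2}{8} = 5 \cdot 2 \cdot \frac{1}{8} = 5 \cdot \frac{1}{4} = \frac{5}{4} \approx 1.25$)
$P{\left(k \right)} = \frac{5}{4 k}$
$\left(1 \cdot 16 + P{\left(11 \right)}\right)^{2} = \left(1 \cdot 16 + \frac{5}{4 \cdot 11}\right)^{2} = \left(16 + \frac{5}{4} \cdot \frac{1}{11}\right)^{2} = \left(16 + \frac{5}{44}\right)^{2} = \left(\frac{709}{44}\right)^{2} = \frac{502681}{1936}$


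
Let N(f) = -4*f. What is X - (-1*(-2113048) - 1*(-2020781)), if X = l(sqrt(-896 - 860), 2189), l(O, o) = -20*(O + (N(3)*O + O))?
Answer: -4133829 + 400*I*sqrt(439) ≈ -4.1338e+6 + 8380.9*I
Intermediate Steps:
l(O, o) = 200*O (l(O, o) = -20*(O + ((-4*3)*O + O)) = -20*(O + (-12*O + O)) = -20*(O - 11*O) = -(-200)*O = 200*O)
X = 400*I*sqrt(439) (X = 200*sqrt(-896 - 860) = 200*sqrt(-1756) = 200*(2*I*sqrt(439)) = 400*I*sqrt(439) ≈ 8380.9*I)
X - (-1*(-2113048) - 1*(-2020781)) = 400*I*sqrt(439) - (-1*(-2113048) - 1*(-2020781)) = 400*I*sqrt(439) - (2113048 + 2020781) = 400*I*sqrt(439) - 1*4133829 = 400*I*sqrt(439) - 4133829 = -4133829 + 400*I*sqrt(439)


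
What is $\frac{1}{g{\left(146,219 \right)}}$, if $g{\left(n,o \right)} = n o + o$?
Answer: $\frac{1}{32193} \approx 3.1063 \cdot 10^{-5}$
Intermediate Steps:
$g{\left(n,o \right)} = o + n o$
$\frac{1}{g{\left(146,219 \right)}} = \frac{1}{219 \left(1 + 146\right)} = \frac{1}{219 \cdot 147} = \frac{1}{32193}$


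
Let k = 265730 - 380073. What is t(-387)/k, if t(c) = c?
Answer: 387/114343 ≈ 0.0033846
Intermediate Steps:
k = -114343
t(-387)/k = -387/(-114343) = -387*(-1/114343) = 387/114343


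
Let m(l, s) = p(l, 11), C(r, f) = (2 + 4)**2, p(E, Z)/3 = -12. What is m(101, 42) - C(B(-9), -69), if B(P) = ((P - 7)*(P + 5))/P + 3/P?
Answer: -72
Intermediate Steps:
B(P) = 3/P + (-7 + P)*(5 + P)/P (B(P) = ((-7 + P)*(5 + P))/P + 3/P = (-7 + P)*(5 + P)/P + 3/P = 3/P + (-7 + P)*(5 + P)/P)
p(E, Z) = -36 (p(E, Z) = 3*(-12) = -36)
C(r, f) = 36 (C(r, f) = 6**2 = 36)
m(l, s) = -36
m(101, 42) - C(B(-9), -69) = -36 - 1*36 = -36 - 36 = -72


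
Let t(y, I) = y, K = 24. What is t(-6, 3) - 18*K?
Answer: -438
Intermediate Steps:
t(-6, 3) - 18*K = -6 - 18*24 = -6 - 432 = -438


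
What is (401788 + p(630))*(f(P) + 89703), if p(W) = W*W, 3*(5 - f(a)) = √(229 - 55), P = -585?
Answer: 71648703104 - 798688*√174/3 ≈ 7.1645e+10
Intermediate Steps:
f(a) = 5 - √174/3 (f(a) = 5 - √(229 - 55)/3 = 5 - √174/3)
p(W) = W²
(401788 + p(630))*(f(P) + 89703) = (401788 + 630²)*((5 - √174/3) + 89703) = (401788 + 396900)*(89708 - √174/3) = 798688*(89708 - √174/3) = 71648703104 - 798688*√174/3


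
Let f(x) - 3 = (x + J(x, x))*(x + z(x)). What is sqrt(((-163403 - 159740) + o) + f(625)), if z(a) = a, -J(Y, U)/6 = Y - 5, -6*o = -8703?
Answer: 13*I*sqrt(99182)/2 ≈ 2047.1*I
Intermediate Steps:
o = 2901/2 (o = -1/6*(-8703) = 2901/2 ≈ 1450.5)
J(Y, U) = 30 - 6*Y (J(Y, U) = -6*(Y - 5) = -6*(-5 + Y) = 30 - 6*Y)
f(x) = 3 + 2*x*(30 - 5*x) (f(x) = 3 + (x + (30 - 6*x))*(x + x) = 3 + (30 - 5*x)*(2*x) = 3 + 2*x*(30 - 5*x))
sqrt(((-163403 - 159740) + o) + f(625)) = sqrt(((-163403 - 159740) + 2901/2) + (3 - 10*625**2 + 60*625)) = sqrt((-323143 + 2901/2) + (3 - 10*390625 + 37500)) = sqrt(-643385/2 + (3 - 3906250 + 37500)) = sqrt(-643385/2 - 3868747) = sqrt(-8380879/2) = 13*I*sqrt(99182)/2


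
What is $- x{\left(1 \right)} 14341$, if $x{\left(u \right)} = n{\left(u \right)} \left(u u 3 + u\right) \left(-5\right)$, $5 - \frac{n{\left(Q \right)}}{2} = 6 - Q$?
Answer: $0$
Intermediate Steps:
$n{\left(Q \right)} = -2 + 2 Q$ ($n{\left(Q \right)} = 10 - 2 \left(6 - Q\right) = 10 + \left(-12 + 2 Q\right) = -2 + 2 Q$)
$x{\left(u \right)} = - 5 \left(-2 + 2 u\right) \left(u + 3 u^{2}\right)$ ($x{\left(u \right)} = \left(-2 + 2 u\right) \left(u u 3 + u\right) \left(-5\right) = \left(-2 + 2 u\right) \left(u 3 u + u\right) \left(-5\right) = \left(-2 + 2 u\right) \left(3 u^{2} + u\right) \left(-5\right) = \left(-2 + 2 u\right) \left(u + 3 u^{2}\right) \left(-5\right) = - 5 \left(-2 + 2 u\right) \left(u + 3 u^{2}\right)$)
$- x{\left(1 \right)} 14341 = - \left(-10\right) 1 \left(1 + 3 \cdot 1\right) \left(-1 + 1\right) 14341 = - \left(-10\right) 1 \left(1 + 3\right) 0 \cdot 14341 = - \left(-10\right) 1 \cdot 4 \cdot 0 \cdot 14341 = - 0 \cdot 14341 = \left(-1\right) 0 = 0$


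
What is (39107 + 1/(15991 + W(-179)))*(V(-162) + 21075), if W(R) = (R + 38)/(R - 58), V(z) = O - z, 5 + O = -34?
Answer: 174548857882523/210556 ≈ 8.2899e+8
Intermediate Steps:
O = -39 (O = -5 - 34 = -39)
V(z) = -39 - z
W(R) = (38 + R)/(-58 + R)
(39107 + 1/(15991 + W(-179)))*(V(-162) + 21075) = (39107 + 1/(15991 + (38 - 179)/(-58 - 179)))*((-39 - 1*(-162)) + 21075) = (39107 + 1/(15991 - 141/(-237)))*((-39 + 162) + 21075) = (39107 + 1/(15991 - 1/237*(-141)))*(123 + 21075) = (39107 + 1/(15991 + 47/79))*21198 = (39107 + 1/(1263336/79))*21198 = (39107 + 79/1263336)*21198 = (49405281031/1263336)*21198 = 174548857882523/210556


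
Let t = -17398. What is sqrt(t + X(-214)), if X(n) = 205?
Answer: I*sqrt(17193) ≈ 131.12*I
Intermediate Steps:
sqrt(t + X(-214)) = sqrt(-17398 + 205) = sqrt(-17193) = I*sqrt(17193)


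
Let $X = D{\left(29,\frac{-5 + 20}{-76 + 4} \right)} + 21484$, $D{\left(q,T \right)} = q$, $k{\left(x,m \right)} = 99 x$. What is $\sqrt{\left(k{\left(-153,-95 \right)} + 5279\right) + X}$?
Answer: $\sqrt{11645} \approx 107.91$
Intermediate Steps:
$X = 21513$ ($X = 29 + 21484 = 21513$)
$\sqrt{\left(k{\left(-153,-95 \right)} + 5279\right) + X} = \sqrt{\left(99 \left(-153\right) + 5279\right) + 21513} = \sqrt{\left(-15147 + 5279\right) + 21513} = \sqrt{-9868 + 21513} = \sqrt{11645}$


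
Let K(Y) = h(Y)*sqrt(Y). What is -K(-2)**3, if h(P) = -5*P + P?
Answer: 1024*I*sqrt(2) ≈ 1448.2*I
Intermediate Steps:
h(P) = -4*P
K(Y) = -4*Y**(3/2) (K(Y) = (-4*Y)*sqrt(Y) = -4*Y**(3/2))
-K(-2)**3 = -(-(-8)*I*sqrt(2))**3 = -(8*I*sqrt(2))**3 = -(-1024)*I*sqrt(2) = 1024*I*sqrt(2)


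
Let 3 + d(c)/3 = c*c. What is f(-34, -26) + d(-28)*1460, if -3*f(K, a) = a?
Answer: 10262366/3 ≈ 3.4208e+6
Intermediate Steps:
d(c) = -9 + 3*c² (d(c) = -9 + 3*(c*c) = -9 + 3*c²)
f(K, a) = -a/3
f(-34, -26) + d(-28)*1460 = -⅓*(-26) + (-9 + 3*(-28)²)*1460 = 26/3 + (-9 + 3*784)*1460 = 26/3 + (-9 + 2352)*1460 = 26/3 + 2343*1460 = 26/3 + 3420780 = 10262366/3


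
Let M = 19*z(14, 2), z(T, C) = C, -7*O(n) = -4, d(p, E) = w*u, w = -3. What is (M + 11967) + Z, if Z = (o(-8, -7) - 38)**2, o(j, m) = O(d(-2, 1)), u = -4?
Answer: 656889/49 ≈ 13406.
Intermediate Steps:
d(p, E) = 12 (d(p, E) = -3*(-4) = 12)
O(n) = 4/7 (O(n) = -1/7*(-4) = 4/7)
o(j, m) = 4/7
M = 38 (M = 19*2 = 38)
Z = 68644/49 (Z = (4/7 - 38)**2 = (-262/7)**2 = 68644/49 ≈ 1400.9)
(M + 11967) + Z = (38 + 11967) + 68644/49 = 12005 + 68644/49 = 656889/49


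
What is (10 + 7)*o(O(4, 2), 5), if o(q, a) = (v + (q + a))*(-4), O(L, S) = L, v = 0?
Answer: -612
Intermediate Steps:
o(q, a) = -4*a - 4*q (o(q, a) = (0 + (q + a))*(-4) = (0 + (a + q))*(-4) = (a + q)*(-4) = -4*a - 4*q)
(10 + 7)*o(O(4, 2), 5) = (10 + 7)*(-4*5 - 4*4) = 17*(-20 - 16) = 17*(-36) = -612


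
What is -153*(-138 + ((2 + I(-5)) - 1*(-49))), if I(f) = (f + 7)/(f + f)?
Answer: 66708/5 ≈ 13342.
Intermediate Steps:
I(f) = (7 + f)/(2*f) (I(f) = (7 + f)/((2*f)) = (7 + f)*(1/(2*f)) = (7 + f)/(2*f))
-153*(-138 + ((2 + I(-5)) - 1*(-49))) = -153*(-138 + ((2 + (½)*(7 - 5)/(-5)) - 1*(-49))) = -153*(-138 + ((2 + (½)*(-⅕)*2) + 49)) = -153*(-138 + ((2 - ⅕) + 49)) = -153*(-138 + (9/5 + 49)) = -153*(-138 + 254/5) = -153*(-436/5) = 66708/5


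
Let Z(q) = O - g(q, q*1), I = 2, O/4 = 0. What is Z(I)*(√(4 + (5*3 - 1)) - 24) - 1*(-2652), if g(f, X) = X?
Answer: 2700 - 6*√2 ≈ 2691.5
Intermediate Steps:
O = 0 (O = 4*0 = 0)
Z(q) = -q (Z(q) = 0 - q = -q)
Z(I)*(√(4 + (5*3 - 1)) - 24) - 1*(-2652) = (-1*2)*(√(4 + (5*3 - 1)) - 24) - 1*(-2652) = -2*(√(4 + (15 - 1)) - 24) + 2652 = -2*(√(4 + 14) - 24) + 2652 = -2*(√18 - 24) + 2652 = -2*(3*√2 - 24) + 2652 = -2*(-24 + 3*√2) + 2652 = (48 - 6*√2) + 2652 = 2700 - 6*√2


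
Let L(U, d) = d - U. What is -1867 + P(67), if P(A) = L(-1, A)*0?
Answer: -1867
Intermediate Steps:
P(A) = 0 (P(A) = (A - 1*(-1))*0 = (A + 1)*0 = (1 + A)*0 = 0)
-1867 + P(67) = -1867 + 0 = -1867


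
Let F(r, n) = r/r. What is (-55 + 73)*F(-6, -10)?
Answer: 18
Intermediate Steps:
F(r, n) = 1
(-55 + 73)*F(-6, -10) = (-55 + 73)*1 = 18*1 = 18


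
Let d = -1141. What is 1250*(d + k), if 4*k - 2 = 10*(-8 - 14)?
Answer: -1494375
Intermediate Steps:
k = -109/2 (k = 1/2 + (10*(-8 - 14))/4 = 1/2 + (10*(-22))/4 = 1/2 + (1/4)*(-220) = 1/2 - 55 = -109/2 ≈ -54.500)
1250*(d + k) = 1250*(-1141 - 109/2) = 1250*(-2391/2) = -1494375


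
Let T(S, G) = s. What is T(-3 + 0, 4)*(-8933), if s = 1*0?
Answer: 0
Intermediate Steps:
s = 0
T(S, G) = 0
T(-3 + 0, 4)*(-8933) = 0*(-8933) = 0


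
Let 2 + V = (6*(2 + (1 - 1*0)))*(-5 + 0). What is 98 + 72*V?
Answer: -6526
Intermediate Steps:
V = -92 (V = -2 + (6*(2 + (1 - 1*0)))*(-5 + 0) = -2 + (6*(2 + (1 + 0)))*(-5) = -2 + (6*(2 + 1))*(-5) = -2 + (6*3)*(-5) = -2 + 18*(-5) = -2 - 90 = -92)
98 + 72*V = 98 + 72*(-92) = 98 - 6624 = -6526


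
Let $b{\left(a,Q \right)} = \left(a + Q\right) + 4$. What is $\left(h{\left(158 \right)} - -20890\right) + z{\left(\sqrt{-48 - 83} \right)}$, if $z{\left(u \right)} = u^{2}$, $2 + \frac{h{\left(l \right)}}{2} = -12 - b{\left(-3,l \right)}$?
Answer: $20413$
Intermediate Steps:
$b{\left(a,Q \right)} = 4 + Q + a$ ($b{\left(a,Q \right)} = \left(Q + a\right) + 4 = 4 + Q + a$)
$h{\left(l \right)} = -30 - 2 l$ ($h{\left(l \right)} = -4 + 2 \left(-12 - \left(4 + l - 3\right)\right) = -4 + 2 \left(-12 - \left(1 + l\right)\right) = -4 + 2 \left(-13 - l\right) = -4 - \left(26 + 2 l\right) = -30 - 2 l$)
$\left(h{\left(158 \right)} - -20890\right) + z{\left(\sqrt{-48 - 83} \right)} = \left(\left(-30 - 316\right) - -20890\right) + \left(\sqrt{-48 - 83}\right)^{2} = \left(\left(-30 - 316\right) + 20890\right) + \left(\sqrt{-131}\right)^{2} = \left(-346 + 20890\right) + \left(i \sqrt{131}\right)^{2} = 20544 - 131 = 20413$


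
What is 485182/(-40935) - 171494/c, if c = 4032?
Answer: -1496060119/27508320 ≈ -54.386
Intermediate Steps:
485182/(-40935) - 171494/c = 485182/(-40935) - 171494/4032 = 485182*(-1/40935) - 171494*1/4032 = -485182/40935 - 85747/2016 = -1496060119/27508320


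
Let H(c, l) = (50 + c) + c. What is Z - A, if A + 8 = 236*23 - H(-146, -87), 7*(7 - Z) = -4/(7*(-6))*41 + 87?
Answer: -833194/147 ≈ -5668.0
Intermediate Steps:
H(c, l) = 50 + 2*c
Z = -880/147 (Z = 7 - (-4/(7*(-6))*41 + 87)/7 = 7 - (-4/(-42)*41 + 87)/7 = 7 - (-4*(-1/42)*41 + 87)/7 = 7 - ((2/21)*41 + 87)/7 = 7 - (82/21 + 87)/7 = 7 - ⅐*1909/21 = 7 - 1909/147 = -880/147 ≈ -5.9864)
A = 5662 (A = -8 + (236*23 - (50 + 2*(-146))) = -8 + (5428 - (50 - 292)) = -8 + (5428 - 1*(-242)) = -8 + (5428 + 242) = -8 + 5670 = 5662)
Z - A = -880/147 - 1*5662 = -880/147 - 5662 = -833194/147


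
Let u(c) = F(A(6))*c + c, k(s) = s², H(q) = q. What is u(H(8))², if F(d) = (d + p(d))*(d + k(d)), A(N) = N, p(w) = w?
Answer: 16321600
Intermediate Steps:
F(d) = 2*d*(d + d²) (F(d) = (d + d)*(d + d²) = (2*d)*(d + d²) = 2*d*(d + d²))
u(c) = 505*c (u(c) = (2*6²*(1 + 6))*c + c = (2*36*7)*c + c = 504*c + c = 505*c)
u(H(8))² = (505*8)² = 4040² = 16321600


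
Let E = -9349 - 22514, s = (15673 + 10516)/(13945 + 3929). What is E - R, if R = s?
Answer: -569545451/17874 ≈ -31864.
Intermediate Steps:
s = 26189/17874 ≈ 1.4652
E = -31863
R = 26189/17874 ≈ 1.4652
E - R = -31863 - 1*26189/17874 = -31863 - 26189/17874 = -569545451/17874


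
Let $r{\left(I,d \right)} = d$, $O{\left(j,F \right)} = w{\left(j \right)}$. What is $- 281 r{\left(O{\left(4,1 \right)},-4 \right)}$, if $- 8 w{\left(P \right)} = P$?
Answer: $1124$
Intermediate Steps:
$w{\left(P \right)} = - \frac{P}{8}$
$O{\left(j,F \right)} = - \frac{j}{8}$
$- 281 r{\left(O{\left(4,1 \right)},-4 \right)} = \left(-281\right) \left(-4\right) = 1124$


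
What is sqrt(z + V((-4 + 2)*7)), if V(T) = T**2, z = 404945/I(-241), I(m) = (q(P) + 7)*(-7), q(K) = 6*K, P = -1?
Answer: I*sqrt(2825011)/7 ≈ 240.11*I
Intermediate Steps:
I(m) = -7 (I(m) = (6*(-1) + 7)*(-7) = (-6 + 7)*(-7) = 1*(-7) = -7)
z = -404945/7 (z = 404945/(-7) = 404945*(-1/7) = -404945/7 ≈ -57849.)
sqrt(z + V((-4 + 2)*7)) = sqrt(-404945/7 + ((-4 + 2)*7)**2) = sqrt(-404945/7 + (-2*7)**2) = sqrt(-404945/7 + (-14)**2) = sqrt(-404945/7 + 196) = sqrt(-403573/7) = I*sqrt(2825011)/7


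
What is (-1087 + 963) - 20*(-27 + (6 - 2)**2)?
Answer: 96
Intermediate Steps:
(-1087 + 963) - 20*(-27 + (6 - 2)**2) = -124 - 20*(-27 + 4**2) = -124 - 20*(-27 + 16) = -124 - 20*(-11) = -124 + 220 = 96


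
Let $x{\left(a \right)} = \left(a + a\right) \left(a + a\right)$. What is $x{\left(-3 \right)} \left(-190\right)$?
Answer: $-6840$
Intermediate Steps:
$x{\left(a \right)} = 4 a^{2}$ ($x{\left(a \right)} = 2 a 2 a = 4 a^{2}$)
$x{\left(-3 \right)} \left(-190\right) = 4 \left(-3\right)^{2} \left(-190\right) = 4 \cdot 9 \left(-190\right) = 36 \left(-190\right) = -6840$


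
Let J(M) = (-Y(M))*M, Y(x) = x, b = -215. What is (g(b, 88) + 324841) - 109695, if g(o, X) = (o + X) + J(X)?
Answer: 207275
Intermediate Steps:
J(M) = -M² (J(M) = (-M)*M = -M²)
g(o, X) = X + o - X² (g(o, X) = (o + X) - X² = (X + o) - X² = X + o - X²)
(g(b, 88) + 324841) - 109695 = ((88 - 215 - 1*88²) + 324841) - 109695 = ((88 - 215 - 1*7744) + 324841) - 109695 = ((88 - 215 - 7744) + 324841) - 109695 = (-7871 + 324841) - 109695 = 316970 - 109695 = 207275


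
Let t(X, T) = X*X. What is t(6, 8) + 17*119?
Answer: 2059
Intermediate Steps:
t(X, T) = X**2
t(6, 8) + 17*119 = 6**2 + 17*119 = 36 + 2023 = 2059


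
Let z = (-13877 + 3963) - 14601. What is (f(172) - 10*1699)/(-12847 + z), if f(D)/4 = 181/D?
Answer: 243463/535522 ≈ 0.45463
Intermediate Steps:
f(D) = 724/D (f(D) = 4*(181/D) = 724/D)
z = -24515 (z = -9914 - 14601 = -24515)
(f(172) - 10*1699)/(-12847 + z) = (724/172 - 10*1699)/(-12847 - 24515) = (724*(1/172) - 16990)/(-37362) = (181/43 - 16990)*(-1/37362) = -730389/43*(-1/37362) = 243463/535522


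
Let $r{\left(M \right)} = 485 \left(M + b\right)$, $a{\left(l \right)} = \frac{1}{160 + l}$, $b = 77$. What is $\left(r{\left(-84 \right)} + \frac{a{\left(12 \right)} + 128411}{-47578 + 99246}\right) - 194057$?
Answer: $- \frac{1754713302299}{8886896} \approx -1.9745 \cdot 10^{5}$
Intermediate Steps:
$r{\left(M \right)} = 37345 + 485 M$ ($r{\left(M \right)} = 485 \left(M + 77\right) = 485 \left(77 + M\right) = 37345 + 485 M$)
$\left(r{\left(-84 \right)} + \frac{a{\left(12 \right)} + 128411}{-47578 + 99246}\right) - 194057 = \left(\left(37345 + 485 \left(-84\right)\right) + \frac{\frac{1}{160 + 12} + 128411}{-47578 + 99246}\right) - 194057 = \left(\left(37345 - 40740\right) + \frac{\frac{1}{172} + 128411}{51668}\right) - 194057 = \left(-3395 + \left(\frac{1}{172} + 128411\right) \frac{1}{51668}\right) - 194057 = \left(-3395 + \frac{22086693}{172} \cdot \frac{1}{51668}\right) - 194057 = \left(-3395 + \frac{22086693}{8886896}\right) - 194057 = - \frac{30148925227}{8886896} - 194057 = - \frac{1754713302299}{8886896}$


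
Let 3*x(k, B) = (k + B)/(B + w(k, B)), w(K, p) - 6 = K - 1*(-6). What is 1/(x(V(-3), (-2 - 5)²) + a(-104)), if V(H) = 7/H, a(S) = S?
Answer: -132/13693 ≈ -0.0096400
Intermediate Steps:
w(K, p) = 12 + K (w(K, p) = 6 + (K - 1*(-6)) = 6 + (K + 6) = 6 + (6 + K) = 12 + K)
x(k, B) = (B + k)/(3*(12 + B + k)) (x(k, B) = ((k + B)/(B + (12 + k)))/3 = ((B + k)/(12 + B + k))/3 = (B + k)/(3*(12 + B + k)))
1/(x(V(-3), (-2 - 5)²) + a(-104)) = 1/(((-2 - 5)² + 7/(-3))/(3*(12 + (-2 - 5)² + 7/(-3))) - 104) = 1/(((-7)² + 7*(-⅓))/(3*(12 + (-7)² + 7*(-⅓))) - 104) = 1/((49 - 7/3)/(3*(12 + 49 - 7/3)) - 104) = 1/((⅓)*(140/3)/(176/3) - 104) = 1/((⅓)*(3/176)*(140/3) - 104) = 1/(35/132 - 104) = 1/(-13693/132) = -132/13693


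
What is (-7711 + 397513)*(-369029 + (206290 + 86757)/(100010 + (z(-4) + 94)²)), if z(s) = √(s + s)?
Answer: 194901*(-138754904*√2 + 40164085255*I)/(-54419*I + 188*√2) ≈ -1.4385e+11 - 5127.5*I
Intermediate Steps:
z(s) = √2*√s (z(s) = √(2*s) = √2*√s)
(-7711 + 397513)*(-369029 + (206290 + 86757)/(100010 + (z(-4) + 94)²)) = (-7711 + 397513)*(-369029 + (206290 + 86757)/(100010 + (√2*√(-4) + 94)²)) = 389802*(-369029 + 293047/(100010 + (√2*(2*I) + 94)²)) = 389802*(-369029 + 293047/(100010 + (2*I*√2 + 94)²)) = 389802*(-369029 + 293047/(100010 + (94 + 2*I*√2)²)) = -143848242258 + 114230306694/(100010 + (94 + 2*I*√2)²)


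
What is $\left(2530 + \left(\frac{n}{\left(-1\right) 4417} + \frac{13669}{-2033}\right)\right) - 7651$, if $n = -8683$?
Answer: $- \frac{46028079515}{8979761} \approx -5125.8$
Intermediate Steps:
$\left(2530 + \left(\frac{n}{\left(-1\right) 4417} + \frac{13669}{-2033}\right)\right) - 7651 = \left(2530 + \left(- \frac{8683}{\left(-1\right) 4417} + \frac{13669}{-2033}\right)\right) - 7651 = \left(2530 - \left(\frac{13669}{2033} + \frac{8683}{-4417}\right)\right) - 7651 = \left(2530 - \frac{42723434}{8979761}\right) - 7651 = \frac{22676071896}{8979761} - 7651 = - \frac{46028079515}{8979761}$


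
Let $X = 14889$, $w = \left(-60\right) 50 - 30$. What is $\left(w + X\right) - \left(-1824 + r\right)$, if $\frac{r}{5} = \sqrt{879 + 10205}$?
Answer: $13683 - 10 \sqrt{2771} \approx 13157.0$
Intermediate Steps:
$w = -3030$ ($w = -3000 - 30 = -3030$)
$r = 10 \sqrt{2771}$ ($r = 5 \sqrt{879 + 10205} = 5 \sqrt{11084} = 5 \cdot 2 \sqrt{2771} = 10 \sqrt{2771} \approx 526.4$)
$\left(w + X\right) - \left(-1824 + r\right) = \left(-3030 + 14889\right) + \left(1824 - 10 \sqrt{2771}\right) = 11859 + \left(1824 - 10 \sqrt{2771}\right) = 13683 - 10 \sqrt{2771}$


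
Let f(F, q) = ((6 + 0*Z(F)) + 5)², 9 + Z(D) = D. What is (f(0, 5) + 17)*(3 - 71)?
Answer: -9384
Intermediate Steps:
Z(D) = -9 + D
f(F, q) = 121 (f(F, q) = ((6 + 0*(-9 + F)) + 5)² = ((6 + 0) + 5)² = (6 + 5)² = 11² = 121)
(f(0, 5) + 17)*(3 - 71) = (121 + 17)*(3 - 71) = 138*(-68) = -9384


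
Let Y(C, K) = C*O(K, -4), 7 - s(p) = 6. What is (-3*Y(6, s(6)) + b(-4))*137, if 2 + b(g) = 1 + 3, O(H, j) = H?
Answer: -2192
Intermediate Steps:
s(p) = 1 (s(p) = 7 - 1*6 = 7 - 6 = 1)
Y(C, K) = C*K
b(g) = 2 (b(g) = -2 + (1 + 3) = -2 + 4 = 2)
(-3*Y(6, s(6)) + b(-4))*137 = (-18 + 2)*137 = -16*137 = -2192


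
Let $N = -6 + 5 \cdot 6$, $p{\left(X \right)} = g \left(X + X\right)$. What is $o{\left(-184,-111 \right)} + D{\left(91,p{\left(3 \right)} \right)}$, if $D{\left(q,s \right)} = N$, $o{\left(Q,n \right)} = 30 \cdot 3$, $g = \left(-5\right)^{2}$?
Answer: $114$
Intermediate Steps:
$g = 25$
$p{\left(X \right)} = 50 X$ ($p{\left(X \right)} = 25 \left(X + X\right) = 25 \cdot 2 X = 50 X$)
$o{\left(Q,n \right)} = 90$
$N = 24$ ($N = -6 + 30 = 24$)
$D{\left(q,s \right)} = 24$
$o{\left(-184,-111 \right)} + D{\left(91,p{\left(3 \right)} \right)} = 90 + 24 = 114$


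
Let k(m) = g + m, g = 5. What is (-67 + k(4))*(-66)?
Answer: 3828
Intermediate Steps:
k(m) = 5 + m
(-67 + k(4))*(-66) = (-67 + (5 + 4))*(-66) = (-67 + 9)*(-66) = -58*(-66) = 3828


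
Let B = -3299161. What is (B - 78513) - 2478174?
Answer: -5855848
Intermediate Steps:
(B - 78513) - 2478174 = (-3299161 - 78513) - 2478174 = -3377674 - 2478174 = -5855848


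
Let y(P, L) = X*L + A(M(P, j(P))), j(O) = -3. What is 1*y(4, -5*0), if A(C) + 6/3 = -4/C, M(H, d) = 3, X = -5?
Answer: -10/3 ≈ -3.3333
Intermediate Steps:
A(C) = -2 - 4/C
y(P, L) = -10/3 - 5*L (y(P, L) = -5*L + (-2 - 4/3) = -5*L - 10/3 = -10/3 - 5*L)
1*y(4, -5*0) = 1*(-10/3 - (-25)*0) = 1*(-10/3 - 5*0) = 1*(-10/3 + 0) = 1*(-10/3) = -10/3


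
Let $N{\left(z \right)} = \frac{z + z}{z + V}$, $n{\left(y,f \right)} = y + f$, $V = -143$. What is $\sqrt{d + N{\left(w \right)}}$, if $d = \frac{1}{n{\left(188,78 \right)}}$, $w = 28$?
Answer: $\frac{i \sqrt{452150790}}{30590} \approx 0.69512 i$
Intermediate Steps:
$n{\left(y,f \right)} = f + y$
$N{\left(z \right)} = \frac{2 z}{-143 + z}$ ($N{\left(z \right)} = \frac{z + z}{z - 143} = \frac{2 z}{-143 + z}$)
$d = \frac{1}{266}$ ($d = \frac{1}{78 + 188} = \frac{1}{266} \approx 0.0037594$)
$\sqrt{d + N{\left(w \right)}} = \sqrt{\frac{1}{266} + 2 \cdot 28 \frac{1}{-143 + 28}} = \sqrt{\frac{1}{266} + 2 \cdot 28 \frac{1}{-115}} = \sqrt{\frac{1}{266} + 2 \cdot 28 \left(- \frac{1}{115}\right)} = \sqrt{\frac{1}{266} - \frac{56}{115}} = \sqrt{- \frac{14781}{30590}} = \frac{i \sqrt{452150790}}{30590}$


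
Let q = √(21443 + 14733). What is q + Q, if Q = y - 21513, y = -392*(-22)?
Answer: -12889 + 4*√2261 ≈ -12699.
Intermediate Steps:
y = 8624
q = 4*√2261 (q = √36176 = 4*√2261 ≈ 190.20)
Q = -12889 (Q = 8624 - 21513 = -12889)
q + Q = 4*√2261 - 12889 = -12889 + 4*√2261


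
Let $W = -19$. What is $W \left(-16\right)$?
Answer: $304$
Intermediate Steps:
$W \left(-16\right) = \left(-19\right) \left(-16\right) = 304$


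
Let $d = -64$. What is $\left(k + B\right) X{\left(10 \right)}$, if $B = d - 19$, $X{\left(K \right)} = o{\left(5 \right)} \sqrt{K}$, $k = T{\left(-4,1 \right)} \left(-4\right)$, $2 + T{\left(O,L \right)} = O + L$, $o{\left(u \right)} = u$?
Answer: $- 315 \sqrt{10} \approx -996.12$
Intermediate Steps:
$T{\left(O,L \right)} = -2 + L + O$ ($T{\left(O,L \right)} = -2 + \left(O + L\right) = -2 + \left(L + O\right) = -2 + L + O$)
$k = 20$ ($k = \left(-2 + 1 - 4\right) \left(-4\right) = \left(-5\right) \left(-4\right) = 20$)
$X{\left(K \right)} = 5 \sqrt{K}$
$B = -83$ ($B = -64 - 19 = -83$)
$\left(k + B\right) X{\left(10 \right)} = \left(20 - 83\right) 5 \sqrt{10} = - 63 \cdot 5 \sqrt{10} = - 315 \sqrt{10}$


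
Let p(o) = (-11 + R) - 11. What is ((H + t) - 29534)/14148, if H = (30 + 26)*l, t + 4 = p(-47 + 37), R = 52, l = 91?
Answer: -6103/3537 ≈ -1.7255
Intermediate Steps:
p(o) = 30 (p(o) = (-11 + 52) - 11 = 41 - 11 = 30)
t = 26 (t = -4 + 30 = 26)
H = 5096 (H = (30 + 26)*91 = 56*91 = 5096)
((H + t) - 29534)/14148 = ((5096 + 26) - 29534)/14148 = (5122 - 29534)*(1/14148) = -24412*1/14148 = -6103/3537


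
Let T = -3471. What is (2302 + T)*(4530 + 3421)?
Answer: -9294719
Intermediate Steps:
(2302 + T)*(4530 + 3421) = (2302 - 3471)*(4530 + 3421) = -1169*7951 = -9294719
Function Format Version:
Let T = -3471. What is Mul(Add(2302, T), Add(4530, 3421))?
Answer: -9294719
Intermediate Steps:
Mul(Add(2302, T), Add(4530, 3421)) = Mul(Add(2302, -3471), Add(4530, 3421)) = Mul(-1169, 7951) = -9294719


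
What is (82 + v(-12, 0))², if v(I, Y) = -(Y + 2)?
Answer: 6400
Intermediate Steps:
v(I, Y) = -2 - Y (v(I, Y) = -(2 + Y) = -2 - Y)
(82 + v(-12, 0))² = (82 + (-2 - 1*0))² = (82 + (-2 + 0))² = (82 - 2)² = 80² = 6400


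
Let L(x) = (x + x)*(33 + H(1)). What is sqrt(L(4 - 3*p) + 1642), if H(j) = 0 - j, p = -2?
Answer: sqrt(2282) ≈ 47.770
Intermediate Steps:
H(j) = -j
L(x) = 64*x (L(x) = (x + x)*(33 - 1*1) = (2*x)*(33 - 1) = (2*x)*32 = 64*x)
sqrt(L(4 - 3*p) + 1642) = sqrt(64*(4 - 3*(-2)) + 1642) = sqrt(64*(4 + 6) + 1642) = sqrt(64*10 + 1642) = sqrt(640 + 1642) = sqrt(2282)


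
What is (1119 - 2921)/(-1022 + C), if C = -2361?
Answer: 106/199 ≈ 0.53266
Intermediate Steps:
(1119 - 2921)/(-1022 + C) = (1119 - 2921)/(-1022 - 2361) = -1802/(-3383) = -1802*(-1/3383) = 106/199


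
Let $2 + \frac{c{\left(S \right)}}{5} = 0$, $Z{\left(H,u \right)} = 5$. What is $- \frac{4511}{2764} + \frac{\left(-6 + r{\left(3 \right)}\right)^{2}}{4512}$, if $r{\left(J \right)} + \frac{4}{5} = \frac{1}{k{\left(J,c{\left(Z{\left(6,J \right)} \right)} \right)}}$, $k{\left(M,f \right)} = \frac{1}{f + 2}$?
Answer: $- \frac{30856571}{19486200} \approx -1.5835$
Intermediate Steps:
$c{\left(S \right)} = -10$ ($c{\left(S \right)} = -10 + 5 \cdot 0 = -10 + 0 = -10$)
$k{\left(M,f \right)} = \frac{1}{2 + f}$
$r{\left(J \right)} = - \frac{44}{5}$ ($r{\left(J \right)} = - \frac{4}{5} + \frac{1}{\frac{1}{2 - 10}} = - \frac{4}{5} + \frac{1}{\frac{1}{-8}} = - \frac{4}{5} + \frac{1}{- \frac{1}{8}} = - \frac{4}{5} - 8 = - \frac{44}{5}$)
$- \frac{4511}{2764} + \frac{\left(-6 + r{\left(3 \right)}\right)^{2}}{4512} = - \frac{4511}{2764} + \frac{\left(-6 - \frac{44}{5}\right)^{2}}{4512} = \left(-4511\right) \frac{1}{2764} + \left(- \frac{74}{5}\right)^{2} \cdot \frac{1}{4512} = - \frac{4511}{2764} + \frac{5476}{25} \cdot \frac{1}{4512} = - \frac{4511}{2764} + \frac{1369}{28200} = - \frac{30856571}{19486200}$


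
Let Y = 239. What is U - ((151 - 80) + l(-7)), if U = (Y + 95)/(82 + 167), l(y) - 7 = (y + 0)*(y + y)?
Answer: -43490/249 ≈ -174.66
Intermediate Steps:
l(y) = 7 + 2*y² (l(y) = 7 + (y + 0)*(y + y) = 7 + y*(2*y) = 7 + 2*y²)
U = 334/249 (U = (239 + 95)/(82 + 167) = 334/249 ≈ 1.3414)
U - ((151 - 80) + l(-7)) = 334/249 - ((151 - 80) + (7 + 2*(-7)²)) = 334/249 - (71 + (7 + 2*49)) = 334/249 - (71 + (7 + 98)) = 334/249 - (71 + 105) = 334/249 - 1*176 = 334/249 - 176 = -43490/249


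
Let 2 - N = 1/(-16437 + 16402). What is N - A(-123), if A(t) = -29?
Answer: 1086/35 ≈ 31.029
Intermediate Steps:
N = 71/35 (N = 2 - 1/(-16437 + 16402) = 2 - 1/(-35) = 2 - 1*(-1/35) = 2 + 1/35 = 71/35 ≈ 2.0286)
N - A(-123) = 71/35 - 1*(-29) = 71/35 + 29 = 1086/35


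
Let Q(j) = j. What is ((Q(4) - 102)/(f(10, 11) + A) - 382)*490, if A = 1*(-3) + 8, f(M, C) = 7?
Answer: -573545/3 ≈ -1.9118e+5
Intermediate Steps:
A = 5 (A = -3 + 8 = 5)
((Q(4) - 102)/(f(10, 11) + A) - 382)*490 = ((4 - 102)/(7 + 5) - 382)*490 = (-98/12 - 382)*490 = (-98*1/12 - 382)*490 = (-49/6 - 382)*490 = -2341/6*490 = -573545/3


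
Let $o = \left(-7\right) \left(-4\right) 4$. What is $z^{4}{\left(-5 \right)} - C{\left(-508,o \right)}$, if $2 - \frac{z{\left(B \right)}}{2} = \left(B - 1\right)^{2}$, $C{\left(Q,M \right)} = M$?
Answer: $21381264$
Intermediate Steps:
$o = 112$ ($o = 28 \cdot 4 = 112$)
$z{\left(B \right)} = 4 - 2 \left(-1 + B\right)^{2}$ ($z{\left(B \right)} = 4 - 2 \left(B - 1\right)^{2} = 4 - 2 \left(-1 + B\right)^{2}$)
$z^{4}{\left(-5 \right)} - C{\left(-508,o \right)} = \left(4 - 2 \left(-1 - 5\right)^{2}\right)^{4} - 112 = \left(4 - 2 \left(-6\right)^{2}\right)^{4} - 112 = \left(4 - 72\right)^{4} - 112 = \left(-68\right)^{4} - 112 = 21381376 - 112 = 21381264$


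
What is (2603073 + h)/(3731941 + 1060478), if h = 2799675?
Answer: 1800916/1597473 ≈ 1.1274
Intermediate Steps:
(2603073 + h)/(3731941 + 1060478) = (2603073 + 2799675)/(3731941 + 1060478) = 5402748/4792419 = 5402748*(1/4792419) = 1800916/1597473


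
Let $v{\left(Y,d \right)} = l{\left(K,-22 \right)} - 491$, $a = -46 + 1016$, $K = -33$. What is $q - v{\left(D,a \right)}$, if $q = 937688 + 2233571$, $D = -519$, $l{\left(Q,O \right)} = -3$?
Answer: $3171753$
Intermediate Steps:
$a = 970$
$v{\left(Y,d \right)} = -494$ ($v{\left(Y,d \right)} = -3 - 491 = -494$)
$q = 3171259$
$q - v{\left(D,a \right)} = 3171259 - -494 = 3171259 + 494 = 3171753$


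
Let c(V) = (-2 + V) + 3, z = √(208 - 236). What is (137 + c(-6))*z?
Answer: 264*I*√7 ≈ 698.48*I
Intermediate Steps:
z = 2*I*√7 (z = √(-28) = 2*I*√7 ≈ 5.2915*I)
c(V) = 1 + V
(137 + c(-6))*z = (137 + (1 - 6))*(2*I*√7) = (137 - 5)*(2*I*√7) = 132*(2*I*√7) = 264*I*√7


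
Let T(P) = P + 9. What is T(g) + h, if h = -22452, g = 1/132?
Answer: -2962475/132 ≈ -22443.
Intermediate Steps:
g = 1/132 ≈ 0.0075758
T(P) = 9 + P
T(g) + h = (9 + 1/132) - 22452 = 1189/132 - 22452 = -2962475/132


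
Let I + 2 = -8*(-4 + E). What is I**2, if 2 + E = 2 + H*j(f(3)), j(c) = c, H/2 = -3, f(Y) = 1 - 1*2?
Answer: 324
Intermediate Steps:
f(Y) = -1 (f(Y) = 1 - 2 = -1)
H = -6 (H = 2*(-3) = -6)
E = 6 (E = -2 + (2 - 6*(-1)) = -2 + (2 + 6) = -2 + 8 = 6)
I = -18 (I = -2 - 8*(-4 + 6) = -2 - 8*2 = -2 - 16 = -18)
I**2 = (-18)**2 = 324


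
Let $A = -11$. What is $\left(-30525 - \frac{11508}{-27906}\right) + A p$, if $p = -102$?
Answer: $- \frac{136751435}{4651} \approx -29403.0$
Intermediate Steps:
$\left(-30525 - \frac{11508}{-27906}\right) + A p = \left(-30525 - \frac{11508}{-27906}\right) - -1122 = \left(-30525 - - \frac{1918}{4651}\right) + 1122 = \left(-30525 + \frac{1918}{4651}\right) + 1122 = - \frac{141969857}{4651} + 1122 = - \frac{136751435}{4651}$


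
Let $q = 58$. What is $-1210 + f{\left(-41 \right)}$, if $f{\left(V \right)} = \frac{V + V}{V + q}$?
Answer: $- \frac{20652}{17} \approx -1214.8$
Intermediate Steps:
$f{\left(V \right)} = \frac{2 V}{58 + V}$ ($f{\left(V \right)} = \frac{V + V}{V + 58} = \frac{2 V}{58 + V}$)
$-1210 + f{\left(-41 \right)} = -1210 + 2 \left(-41\right) \frac{1}{58 - 41} = -1210 + 2 \left(-41\right) \frac{1}{17} = -1210 - \frac{82}{17} = - \frac{20652}{17}$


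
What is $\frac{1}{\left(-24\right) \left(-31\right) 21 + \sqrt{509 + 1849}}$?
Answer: $\frac{868}{13561501} - \frac{\sqrt{262}}{81369006} \approx 6.3806 \cdot 10^{-5}$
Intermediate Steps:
$\frac{1}{\left(-24\right) \left(-31\right) 21 + \sqrt{509 + 1849}} = \frac{1}{744 \cdot 21 + \sqrt{2358}} = \frac{1}{15624 + 3 \sqrt{262}}$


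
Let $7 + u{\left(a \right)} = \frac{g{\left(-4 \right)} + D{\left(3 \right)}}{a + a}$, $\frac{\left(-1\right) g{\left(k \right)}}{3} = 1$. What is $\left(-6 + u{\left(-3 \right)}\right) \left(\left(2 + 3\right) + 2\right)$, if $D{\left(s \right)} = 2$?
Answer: $- \frac{539}{6} \approx -89.833$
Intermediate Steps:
$g{\left(k \right)} = -3$ ($g{\left(k \right)} = \left(-3\right) 1 = -3$)
$u{\left(a \right)} = -7 - \frac{1}{2 a}$ ($u{\left(a \right)} = -7 + \frac{-3 + 2}{a + a} = -7 - \frac{1}{2 a}$)
$\left(-6 + u{\left(-3 \right)}\right) \left(\left(2 + 3\right) + 2\right) = \left(-6 - \left(7 + \frac{1}{2 \left(-3\right)}\right)\right) \left(\left(2 + 3\right) + 2\right) = \left(-6 - \frac{41}{6}\right) \left(5 + 2\right) = \left(-6 + \left(-7 + \frac{1}{6}\right)\right) 7 = \left(-6 - \frac{41}{6}\right) 7 = \left(- \frac{77}{6}\right) 7 = - \frac{539}{6}$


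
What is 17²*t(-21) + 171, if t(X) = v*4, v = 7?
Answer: 8263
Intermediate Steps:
t(X) = 28 (t(X) = 7*4 = 28)
17²*t(-21) + 171 = 17²*28 + 171 = 289*28 + 171 = 8092 + 171 = 8263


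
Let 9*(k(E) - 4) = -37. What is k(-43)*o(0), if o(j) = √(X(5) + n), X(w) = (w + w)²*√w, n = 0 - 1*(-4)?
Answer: -2*√(1 + 25*√5)/9 ≈ -1.6763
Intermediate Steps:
k(E) = -⅑ (k(E) = 4 + (⅑)*(-37) = 4 - 37/9 = -⅑)
n = 4 (n = 0 + 4 = 4)
X(w) = 4*w^(5/2) (X(w) = (2*w)²*√w = (4*w²)*√w = 4*w^(5/2))
o(j) = √(4 + 100*√5) (o(j) = √(4*5^(5/2) + 4) = √(4*(25*√5) + 4) = √(100*√5 + 4) = √(4 + 100*√5))
k(-43)*o(0) = -2*√(1 + 25*√5)/9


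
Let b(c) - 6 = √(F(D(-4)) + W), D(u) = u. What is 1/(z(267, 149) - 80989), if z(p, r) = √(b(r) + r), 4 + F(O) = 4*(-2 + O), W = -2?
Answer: -1/(80989 - √(155 + I*√30)) ≈ -1.2349e-5 - 3.3541e-11*I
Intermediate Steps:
F(O) = -12 + 4*O (F(O) = -4 + 4*(-2 + O) = -4 + (-8 + 4*O) = -12 + 4*O)
b(c) = 6 + I*√30 (b(c) = 6 + √((-12 + 4*(-4)) - 2) = 6 + √((-12 - 16) - 2) = 6 + √(-28 - 2) = 6 + √(-30) = 6 + I*√30)
z(p, r) = √(6 + r + I*√30) (z(p, r) = √((6 + I*√30) + r) = √(6 + r + I*√30))
1/(z(267, 149) - 80989) = 1/(√(6 + 149 + I*√30) - 80989) = 1/(√(155 + I*√30) - 80989) = 1/(-80989 + √(155 + I*√30))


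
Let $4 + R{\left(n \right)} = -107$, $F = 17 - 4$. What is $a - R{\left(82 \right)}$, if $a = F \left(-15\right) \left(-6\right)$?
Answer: $1281$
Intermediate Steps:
$F = 13$
$R{\left(n \right)} = -111$ ($R{\left(n \right)} = -4 - 107 = -111$)
$a = 1170$ ($a = 13 \left(-15\right) \left(-6\right) = \left(-195\right) \left(-6\right) = 1170$)
$a - R{\left(82 \right)} = 1170 - -111 = 1170 + 111 = 1281$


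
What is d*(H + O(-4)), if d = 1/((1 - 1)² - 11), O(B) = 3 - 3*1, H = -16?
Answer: 16/11 ≈ 1.4545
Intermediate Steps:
O(B) = 0 (O(B) = 3 - 3 = 0)
d = -1/11 (d = 1/(0² - 11) = 1/(0 - 11) = 1/(-11) = -1/11 ≈ -0.090909)
d*(H + O(-4)) = -(-16 + 0)/11 = -1/11*(-16) = 16/11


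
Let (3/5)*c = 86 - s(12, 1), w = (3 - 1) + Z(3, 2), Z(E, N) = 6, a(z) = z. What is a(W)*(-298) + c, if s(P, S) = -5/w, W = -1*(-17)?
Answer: -39373/8 ≈ -4921.6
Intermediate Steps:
W = 17
w = 8 (w = (3 - 1) + 6 = 2 + 6 = 8)
s(P, S) = -5/8
c = 1155/8 (c = 5*(86 - 1*(-5/8))/3 = 5*(86 + 5/8)/3 = (5/3)*(693/8) = 1155/8 ≈ 144.38)
a(W)*(-298) + c = 17*(-298) + 1155/8 = -5066 + 1155/8 = -39373/8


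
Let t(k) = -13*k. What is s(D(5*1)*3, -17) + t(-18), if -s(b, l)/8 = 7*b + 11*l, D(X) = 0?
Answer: 1730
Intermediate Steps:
s(b, l) = -88*l - 56*b (s(b, l) = -8*(7*b + 11*l) = -88*l - 56*b)
s(D(5*1)*3, -17) + t(-18) = (-88*(-17) - 0*3) - 13*(-18) = (1496 - 56*0) + 234 = (1496 + 0) + 234 = 1496 + 234 = 1730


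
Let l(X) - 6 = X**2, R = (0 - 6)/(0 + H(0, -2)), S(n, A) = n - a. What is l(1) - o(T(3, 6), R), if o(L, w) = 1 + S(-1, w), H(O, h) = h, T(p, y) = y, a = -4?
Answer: 3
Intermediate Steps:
S(n, A) = 4 + n (S(n, A) = n - 1*(-4) = n + 4 = 4 + n)
R = 3 (R = (0 - 6)/(0 - 2) = -6/(-2) = -6*(-1/2) = 3)
o(L, w) = 4 (o(L, w) = 1 + (4 - 1) = 1 + 3 = 4)
l(X) = 6 + X**2
l(1) - o(T(3, 6), R) = (6 + 1**2) - 1*4 = (6 + 1) - 4 = 7 - 4 = 3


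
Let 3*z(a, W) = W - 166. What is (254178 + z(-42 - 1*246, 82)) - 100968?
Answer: 153182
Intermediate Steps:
z(a, W) = -166/3 + W/3 (z(a, W) = (W - 166)/3 = (-166 + W)/3 = -166/3 + W/3)
(254178 + z(-42 - 1*246, 82)) - 100968 = (254178 + (-166/3 + (⅓)*82)) - 100968 = (254178 + (-166/3 + 82/3)) - 100968 = (254178 - 28) - 100968 = 254150 - 100968 = 153182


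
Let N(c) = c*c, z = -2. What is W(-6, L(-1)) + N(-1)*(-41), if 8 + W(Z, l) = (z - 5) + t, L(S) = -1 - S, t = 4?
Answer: -52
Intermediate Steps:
N(c) = c²
W(Z, l) = -11 (W(Z, l) = -8 + ((-2 - 5) + 4) = -8 + (-7 + 4) = -8 - 3 = -11)
W(-6, L(-1)) + N(-1)*(-41) = -11 + (-1)²*(-41) = -11 + 1*(-41) = -11 - 41 = -52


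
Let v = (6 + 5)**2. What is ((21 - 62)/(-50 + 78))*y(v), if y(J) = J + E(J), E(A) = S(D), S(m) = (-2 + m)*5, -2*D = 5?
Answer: -8077/56 ≈ -144.23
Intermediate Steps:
D = -5/2 (D = -1/2*5 = -5/2 ≈ -2.5000)
S(m) = -10 + 5*m
E(A) = -45/2 (E(A) = -10 + 5*(-5/2) = -10 - 25/2 = -45/2)
v = 121 (v = 11**2 = 121)
y(J) = -45/2 + J (y(J) = J - 45/2 = -45/2 + J)
((21 - 62)/(-50 + 78))*y(v) = ((21 - 62)/(-50 + 78))*(-45/2 + 121) = -41/28*(197/2) = -41*1/28*(197/2) = -41/28*197/2 = -8077/56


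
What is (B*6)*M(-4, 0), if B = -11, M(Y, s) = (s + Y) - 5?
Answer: 594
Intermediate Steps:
M(Y, s) = -5 + Y + s (M(Y, s) = (Y + s) - 5 = -5 + Y + s)
(B*6)*M(-4, 0) = (-11*6)*(-5 - 4 + 0) = -66*(-9) = 594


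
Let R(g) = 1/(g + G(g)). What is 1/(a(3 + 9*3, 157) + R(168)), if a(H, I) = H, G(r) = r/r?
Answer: 169/5071 ≈ 0.033327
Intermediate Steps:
G(r) = 1
R(g) = 1/(1 + g) (R(g) = 1/(g + 1) = 1/(1 + g))
1/(a(3 + 9*3, 157) + R(168)) = 1/((3 + 9*3) + 1/(1 + 168)) = 1/((3 + 27) + 1/169) = 1/(30 + 1/169) = 1/(5071/169) = 169/5071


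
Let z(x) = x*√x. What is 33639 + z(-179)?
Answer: 33639 - 179*I*√179 ≈ 33639.0 - 2394.9*I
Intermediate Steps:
z(x) = x^(3/2)
33639 + z(-179) = 33639 + (-179)^(3/2) = 33639 - 179*I*√179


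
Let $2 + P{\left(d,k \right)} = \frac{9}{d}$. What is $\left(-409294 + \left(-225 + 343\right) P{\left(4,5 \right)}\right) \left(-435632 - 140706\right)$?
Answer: $235874683401$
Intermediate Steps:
$P{\left(d,k \right)} = -2 + \frac{9}{d}$
$\left(-409294 + \left(-225 + 343\right) P{\left(4,5 \right)}\right) \left(-435632 - 140706\right) = \left(-409294 + \left(-225 + 343\right) \left(-2 + \frac{9}{4}\right)\right) \left(-435632 - 140706\right) = \left(-409294 + 118 \left(-2 + 9 \cdot \frac{1}{4}\right)\right) \left(-576338\right) = \left(-409294 + 118 \left(-2 + \frac{9}{4}\right)\right) \left(-576338\right) = \left(-409294 + 118 \cdot \frac{1}{4}\right) \left(-576338\right) = \left(-409294 + \frac{59}{2}\right) \left(-576338\right) = \left(- \frac{818529}{2}\right) \left(-576338\right) = 235874683401$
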